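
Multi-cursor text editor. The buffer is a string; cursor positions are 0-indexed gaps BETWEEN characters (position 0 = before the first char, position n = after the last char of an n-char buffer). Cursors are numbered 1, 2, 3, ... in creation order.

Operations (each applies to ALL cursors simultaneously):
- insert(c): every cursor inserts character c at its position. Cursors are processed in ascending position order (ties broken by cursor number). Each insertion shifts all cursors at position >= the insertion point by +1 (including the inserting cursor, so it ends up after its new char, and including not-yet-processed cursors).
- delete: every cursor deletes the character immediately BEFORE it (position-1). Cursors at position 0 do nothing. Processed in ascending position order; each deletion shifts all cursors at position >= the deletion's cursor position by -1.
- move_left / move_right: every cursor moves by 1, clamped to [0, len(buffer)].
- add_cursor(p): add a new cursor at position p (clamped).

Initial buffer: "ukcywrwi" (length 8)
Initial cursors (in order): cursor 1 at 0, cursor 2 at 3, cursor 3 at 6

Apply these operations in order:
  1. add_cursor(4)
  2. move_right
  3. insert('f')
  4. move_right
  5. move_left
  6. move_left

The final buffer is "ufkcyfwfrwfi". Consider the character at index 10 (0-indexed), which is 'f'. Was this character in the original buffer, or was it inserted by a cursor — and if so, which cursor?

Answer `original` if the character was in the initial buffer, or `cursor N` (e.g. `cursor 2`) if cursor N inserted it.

After op 1 (add_cursor(4)): buffer="ukcywrwi" (len 8), cursors c1@0 c2@3 c4@4 c3@6, authorship ........
After op 2 (move_right): buffer="ukcywrwi" (len 8), cursors c1@1 c2@4 c4@5 c3@7, authorship ........
After op 3 (insert('f')): buffer="ufkcyfwfrwfi" (len 12), cursors c1@2 c2@6 c4@8 c3@11, authorship .1...2.4..3.
After op 4 (move_right): buffer="ufkcyfwfrwfi" (len 12), cursors c1@3 c2@7 c4@9 c3@12, authorship .1...2.4..3.
After op 5 (move_left): buffer="ufkcyfwfrwfi" (len 12), cursors c1@2 c2@6 c4@8 c3@11, authorship .1...2.4..3.
After op 6 (move_left): buffer="ufkcyfwfrwfi" (len 12), cursors c1@1 c2@5 c4@7 c3@10, authorship .1...2.4..3.
Authorship (.=original, N=cursor N): . 1 . . . 2 . 4 . . 3 .
Index 10: author = 3

Answer: cursor 3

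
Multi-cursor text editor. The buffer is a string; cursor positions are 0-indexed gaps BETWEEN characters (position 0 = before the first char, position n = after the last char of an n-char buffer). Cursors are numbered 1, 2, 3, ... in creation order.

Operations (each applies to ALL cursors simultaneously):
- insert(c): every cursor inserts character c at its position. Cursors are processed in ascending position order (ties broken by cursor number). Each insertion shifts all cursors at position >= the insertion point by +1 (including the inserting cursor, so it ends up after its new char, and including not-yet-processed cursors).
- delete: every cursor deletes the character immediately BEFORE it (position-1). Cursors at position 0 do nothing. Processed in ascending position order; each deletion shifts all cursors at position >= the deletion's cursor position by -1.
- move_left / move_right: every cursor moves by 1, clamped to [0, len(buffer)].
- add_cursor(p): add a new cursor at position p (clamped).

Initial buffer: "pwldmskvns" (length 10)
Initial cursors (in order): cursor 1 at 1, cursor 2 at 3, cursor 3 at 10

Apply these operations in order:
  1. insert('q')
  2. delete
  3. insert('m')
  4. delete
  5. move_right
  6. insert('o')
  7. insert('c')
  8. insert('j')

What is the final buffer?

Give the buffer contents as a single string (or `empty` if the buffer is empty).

After op 1 (insert('q')): buffer="pqwlqdmskvnsq" (len 13), cursors c1@2 c2@5 c3@13, authorship .1..2.......3
After op 2 (delete): buffer="pwldmskvns" (len 10), cursors c1@1 c2@3 c3@10, authorship ..........
After op 3 (insert('m')): buffer="pmwlmdmskvnsm" (len 13), cursors c1@2 c2@5 c3@13, authorship .1..2.......3
After op 4 (delete): buffer="pwldmskvns" (len 10), cursors c1@1 c2@3 c3@10, authorship ..........
After op 5 (move_right): buffer="pwldmskvns" (len 10), cursors c1@2 c2@4 c3@10, authorship ..........
After op 6 (insert('o')): buffer="pwoldomskvnso" (len 13), cursors c1@3 c2@6 c3@13, authorship ..1..2......3
After op 7 (insert('c')): buffer="pwocldocmskvnsoc" (len 16), cursors c1@4 c2@8 c3@16, authorship ..11..22......33
After op 8 (insert('j')): buffer="pwocjldocjmskvnsocj" (len 19), cursors c1@5 c2@10 c3@19, authorship ..111..222......333

Answer: pwocjldocjmskvnsocj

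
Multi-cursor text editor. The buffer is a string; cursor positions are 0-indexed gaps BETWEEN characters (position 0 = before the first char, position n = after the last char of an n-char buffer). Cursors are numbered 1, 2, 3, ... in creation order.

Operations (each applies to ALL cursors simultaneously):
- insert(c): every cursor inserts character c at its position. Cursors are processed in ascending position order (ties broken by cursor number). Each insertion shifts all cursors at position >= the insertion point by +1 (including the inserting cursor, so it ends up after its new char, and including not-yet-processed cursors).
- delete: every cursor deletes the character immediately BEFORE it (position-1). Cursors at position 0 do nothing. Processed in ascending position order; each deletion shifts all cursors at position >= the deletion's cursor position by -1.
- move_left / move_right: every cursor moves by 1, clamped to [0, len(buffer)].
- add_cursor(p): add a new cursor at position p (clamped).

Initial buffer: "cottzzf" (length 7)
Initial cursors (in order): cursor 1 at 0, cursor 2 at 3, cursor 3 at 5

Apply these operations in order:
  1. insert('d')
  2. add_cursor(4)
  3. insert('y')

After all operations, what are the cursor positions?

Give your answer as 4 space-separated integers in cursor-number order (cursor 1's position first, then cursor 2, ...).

After op 1 (insert('d')): buffer="dcotdtzdzf" (len 10), cursors c1@1 c2@5 c3@8, authorship 1...2..3..
After op 2 (add_cursor(4)): buffer="dcotdtzdzf" (len 10), cursors c1@1 c4@4 c2@5 c3@8, authorship 1...2..3..
After op 3 (insert('y')): buffer="dycotydytzdyzf" (len 14), cursors c1@2 c4@6 c2@8 c3@12, authorship 11...422..33..

Answer: 2 8 12 6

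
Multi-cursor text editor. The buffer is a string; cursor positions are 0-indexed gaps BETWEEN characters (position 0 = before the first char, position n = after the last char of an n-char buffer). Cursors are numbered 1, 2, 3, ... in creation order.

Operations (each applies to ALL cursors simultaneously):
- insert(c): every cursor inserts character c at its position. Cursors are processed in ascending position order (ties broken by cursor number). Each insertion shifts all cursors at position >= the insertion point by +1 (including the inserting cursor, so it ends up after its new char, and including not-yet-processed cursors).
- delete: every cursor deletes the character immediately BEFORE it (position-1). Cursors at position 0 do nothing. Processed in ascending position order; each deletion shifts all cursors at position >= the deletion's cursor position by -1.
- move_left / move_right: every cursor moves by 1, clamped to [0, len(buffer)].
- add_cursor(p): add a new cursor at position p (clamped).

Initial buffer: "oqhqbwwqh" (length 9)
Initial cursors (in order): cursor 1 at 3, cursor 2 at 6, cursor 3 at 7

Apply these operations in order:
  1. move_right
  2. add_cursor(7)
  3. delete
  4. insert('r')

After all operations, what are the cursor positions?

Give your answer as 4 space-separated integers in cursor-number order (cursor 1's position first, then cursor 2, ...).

Answer: 4 8 8 8

Derivation:
After op 1 (move_right): buffer="oqhqbwwqh" (len 9), cursors c1@4 c2@7 c3@8, authorship .........
After op 2 (add_cursor(7)): buffer="oqhqbwwqh" (len 9), cursors c1@4 c2@7 c4@7 c3@8, authorship .........
After op 3 (delete): buffer="oqhbh" (len 5), cursors c1@3 c2@4 c3@4 c4@4, authorship .....
After op 4 (insert('r')): buffer="oqhrbrrrh" (len 9), cursors c1@4 c2@8 c3@8 c4@8, authorship ...1.234.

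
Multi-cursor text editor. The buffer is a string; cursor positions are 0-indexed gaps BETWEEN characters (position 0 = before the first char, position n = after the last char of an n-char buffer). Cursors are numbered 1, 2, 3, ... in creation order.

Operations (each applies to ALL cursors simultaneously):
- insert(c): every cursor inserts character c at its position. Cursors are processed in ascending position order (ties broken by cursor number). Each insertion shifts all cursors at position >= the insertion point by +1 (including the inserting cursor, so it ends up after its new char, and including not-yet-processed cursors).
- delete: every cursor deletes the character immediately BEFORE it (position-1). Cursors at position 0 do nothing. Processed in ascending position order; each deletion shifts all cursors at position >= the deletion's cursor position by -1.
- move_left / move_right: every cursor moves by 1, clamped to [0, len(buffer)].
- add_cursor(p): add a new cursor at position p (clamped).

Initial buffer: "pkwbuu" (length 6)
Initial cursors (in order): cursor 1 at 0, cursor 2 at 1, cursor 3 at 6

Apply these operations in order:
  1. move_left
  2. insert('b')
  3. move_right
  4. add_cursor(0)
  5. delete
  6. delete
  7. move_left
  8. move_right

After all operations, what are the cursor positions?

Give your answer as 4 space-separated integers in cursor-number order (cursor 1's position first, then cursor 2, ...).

Answer: 1 1 4 1

Derivation:
After op 1 (move_left): buffer="pkwbuu" (len 6), cursors c1@0 c2@0 c3@5, authorship ......
After op 2 (insert('b')): buffer="bbpkwbubu" (len 9), cursors c1@2 c2@2 c3@8, authorship 12.....3.
After op 3 (move_right): buffer="bbpkwbubu" (len 9), cursors c1@3 c2@3 c3@9, authorship 12.....3.
After op 4 (add_cursor(0)): buffer="bbpkwbubu" (len 9), cursors c4@0 c1@3 c2@3 c3@9, authorship 12.....3.
After op 5 (delete): buffer="bkwbub" (len 6), cursors c4@0 c1@1 c2@1 c3@6, authorship 1....3
After op 6 (delete): buffer="kwbu" (len 4), cursors c1@0 c2@0 c4@0 c3@4, authorship ....
After op 7 (move_left): buffer="kwbu" (len 4), cursors c1@0 c2@0 c4@0 c3@3, authorship ....
After op 8 (move_right): buffer="kwbu" (len 4), cursors c1@1 c2@1 c4@1 c3@4, authorship ....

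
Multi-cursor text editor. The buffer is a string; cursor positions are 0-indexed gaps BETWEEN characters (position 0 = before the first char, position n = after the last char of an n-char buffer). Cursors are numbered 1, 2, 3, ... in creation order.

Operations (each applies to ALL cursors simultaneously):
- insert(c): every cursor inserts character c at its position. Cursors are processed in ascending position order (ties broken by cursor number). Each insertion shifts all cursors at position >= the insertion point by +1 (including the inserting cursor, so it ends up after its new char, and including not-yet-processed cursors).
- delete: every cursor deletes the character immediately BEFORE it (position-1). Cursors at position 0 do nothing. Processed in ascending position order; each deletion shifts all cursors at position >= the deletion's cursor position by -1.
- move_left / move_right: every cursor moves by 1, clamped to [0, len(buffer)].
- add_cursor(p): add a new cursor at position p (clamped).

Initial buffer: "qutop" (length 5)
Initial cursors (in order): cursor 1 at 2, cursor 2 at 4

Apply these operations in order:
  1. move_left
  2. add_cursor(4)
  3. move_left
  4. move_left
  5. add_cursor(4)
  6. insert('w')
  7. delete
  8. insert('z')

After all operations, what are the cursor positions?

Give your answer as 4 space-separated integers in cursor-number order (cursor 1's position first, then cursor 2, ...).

Answer: 1 3 5 8

Derivation:
After op 1 (move_left): buffer="qutop" (len 5), cursors c1@1 c2@3, authorship .....
After op 2 (add_cursor(4)): buffer="qutop" (len 5), cursors c1@1 c2@3 c3@4, authorship .....
After op 3 (move_left): buffer="qutop" (len 5), cursors c1@0 c2@2 c3@3, authorship .....
After op 4 (move_left): buffer="qutop" (len 5), cursors c1@0 c2@1 c3@2, authorship .....
After op 5 (add_cursor(4)): buffer="qutop" (len 5), cursors c1@0 c2@1 c3@2 c4@4, authorship .....
After op 6 (insert('w')): buffer="wqwuwtowp" (len 9), cursors c1@1 c2@3 c3@5 c4@8, authorship 1.2.3..4.
After op 7 (delete): buffer="qutop" (len 5), cursors c1@0 c2@1 c3@2 c4@4, authorship .....
After op 8 (insert('z')): buffer="zqzuztozp" (len 9), cursors c1@1 c2@3 c3@5 c4@8, authorship 1.2.3..4.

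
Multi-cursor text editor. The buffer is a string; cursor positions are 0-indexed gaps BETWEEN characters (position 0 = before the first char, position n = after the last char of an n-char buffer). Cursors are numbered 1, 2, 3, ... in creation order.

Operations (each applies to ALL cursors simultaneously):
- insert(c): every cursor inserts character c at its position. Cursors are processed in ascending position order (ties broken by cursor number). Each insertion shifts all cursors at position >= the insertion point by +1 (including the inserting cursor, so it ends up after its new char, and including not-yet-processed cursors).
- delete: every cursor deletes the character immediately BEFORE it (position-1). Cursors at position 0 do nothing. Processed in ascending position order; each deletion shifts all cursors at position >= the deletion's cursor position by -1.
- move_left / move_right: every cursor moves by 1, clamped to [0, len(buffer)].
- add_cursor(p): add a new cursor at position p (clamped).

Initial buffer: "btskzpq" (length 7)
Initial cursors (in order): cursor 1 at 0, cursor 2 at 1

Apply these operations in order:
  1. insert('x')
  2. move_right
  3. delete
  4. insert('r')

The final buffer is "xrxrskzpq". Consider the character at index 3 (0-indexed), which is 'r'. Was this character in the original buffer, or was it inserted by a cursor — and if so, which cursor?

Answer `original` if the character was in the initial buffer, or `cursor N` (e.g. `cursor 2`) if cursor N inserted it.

After op 1 (insert('x')): buffer="xbxtskzpq" (len 9), cursors c1@1 c2@3, authorship 1.2......
After op 2 (move_right): buffer="xbxtskzpq" (len 9), cursors c1@2 c2@4, authorship 1.2......
After op 3 (delete): buffer="xxskzpq" (len 7), cursors c1@1 c2@2, authorship 12.....
After op 4 (insert('r')): buffer="xrxrskzpq" (len 9), cursors c1@2 c2@4, authorship 1122.....
Authorship (.=original, N=cursor N): 1 1 2 2 . . . . .
Index 3: author = 2

Answer: cursor 2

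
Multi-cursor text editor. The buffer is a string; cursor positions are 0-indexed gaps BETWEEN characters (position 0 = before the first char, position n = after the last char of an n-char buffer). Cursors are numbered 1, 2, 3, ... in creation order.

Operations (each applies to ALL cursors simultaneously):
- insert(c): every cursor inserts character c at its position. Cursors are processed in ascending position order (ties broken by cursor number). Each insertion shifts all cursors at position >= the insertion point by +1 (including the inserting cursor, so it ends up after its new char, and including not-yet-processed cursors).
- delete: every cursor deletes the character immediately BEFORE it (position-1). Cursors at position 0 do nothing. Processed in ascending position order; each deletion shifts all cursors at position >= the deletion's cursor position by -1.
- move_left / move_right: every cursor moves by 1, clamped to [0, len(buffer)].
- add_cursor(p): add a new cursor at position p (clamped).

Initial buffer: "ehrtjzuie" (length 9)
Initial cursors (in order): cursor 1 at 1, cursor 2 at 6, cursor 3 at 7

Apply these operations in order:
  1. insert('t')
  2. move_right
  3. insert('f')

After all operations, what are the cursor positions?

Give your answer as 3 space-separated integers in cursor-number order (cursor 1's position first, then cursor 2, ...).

After op 1 (insert('t')): buffer="ethrtjztutie" (len 12), cursors c1@2 c2@8 c3@10, authorship .1.....2.3..
After op 2 (move_right): buffer="ethrtjztutie" (len 12), cursors c1@3 c2@9 c3@11, authorship .1.....2.3..
After op 3 (insert('f')): buffer="ethfrtjztuftife" (len 15), cursors c1@4 c2@11 c3@14, authorship .1.1....2.23.3.

Answer: 4 11 14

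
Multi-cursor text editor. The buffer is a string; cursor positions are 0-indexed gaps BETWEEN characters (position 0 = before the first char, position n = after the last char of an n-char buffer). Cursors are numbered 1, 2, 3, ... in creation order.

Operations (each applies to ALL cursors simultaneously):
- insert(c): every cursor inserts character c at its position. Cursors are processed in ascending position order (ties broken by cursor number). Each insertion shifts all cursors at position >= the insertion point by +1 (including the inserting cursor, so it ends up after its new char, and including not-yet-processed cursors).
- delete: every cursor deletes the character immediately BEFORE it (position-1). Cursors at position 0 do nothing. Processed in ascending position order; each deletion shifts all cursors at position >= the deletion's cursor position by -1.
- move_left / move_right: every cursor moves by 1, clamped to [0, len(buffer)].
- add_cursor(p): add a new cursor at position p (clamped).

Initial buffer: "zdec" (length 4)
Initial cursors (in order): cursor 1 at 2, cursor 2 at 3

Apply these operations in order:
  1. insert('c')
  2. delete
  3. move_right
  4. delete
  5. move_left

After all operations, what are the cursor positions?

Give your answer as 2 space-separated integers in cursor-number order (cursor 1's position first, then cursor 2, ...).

After op 1 (insert('c')): buffer="zdcecc" (len 6), cursors c1@3 c2@5, authorship ..1.2.
After op 2 (delete): buffer="zdec" (len 4), cursors c1@2 c2@3, authorship ....
After op 3 (move_right): buffer="zdec" (len 4), cursors c1@3 c2@4, authorship ....
After op 4 (delete): buffer="zd" (len 2), cursors c1@2 c2@2, authorship ..
After op 5 (move_left): buffer="zd" (len 2), cursors c1@1 c2@1, authorship ..

Answer: 1 1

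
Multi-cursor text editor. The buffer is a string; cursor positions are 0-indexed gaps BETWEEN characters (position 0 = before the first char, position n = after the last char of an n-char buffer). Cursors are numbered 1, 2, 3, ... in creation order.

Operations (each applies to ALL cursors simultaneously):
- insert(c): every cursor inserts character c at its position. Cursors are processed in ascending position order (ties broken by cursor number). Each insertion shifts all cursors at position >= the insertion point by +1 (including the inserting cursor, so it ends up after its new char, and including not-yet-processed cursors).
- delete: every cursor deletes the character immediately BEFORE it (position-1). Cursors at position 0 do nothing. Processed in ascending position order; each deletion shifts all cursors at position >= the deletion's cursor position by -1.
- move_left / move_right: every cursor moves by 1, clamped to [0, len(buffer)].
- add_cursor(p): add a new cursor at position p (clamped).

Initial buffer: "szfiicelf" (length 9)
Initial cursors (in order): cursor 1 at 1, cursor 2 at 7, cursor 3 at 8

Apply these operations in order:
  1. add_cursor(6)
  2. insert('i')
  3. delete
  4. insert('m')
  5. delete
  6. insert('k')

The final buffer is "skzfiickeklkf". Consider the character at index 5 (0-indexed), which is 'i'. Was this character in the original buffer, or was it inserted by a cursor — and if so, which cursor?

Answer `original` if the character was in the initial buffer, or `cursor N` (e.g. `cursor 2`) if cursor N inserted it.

Answer: original

Derivation:
After op 1 (add_cursor(6)): buffer="szfiicelf" (len 9), cursors c1@1 c4@6 c2@7 c3@8, authorship .........
After op 2 (insert('i')): buffer="sizfiicieilif" (len 13), cursors c1@2 c4@8 c2@10 c3@12, authorship .1.....4.2.3.
After op 3 (delete): buffer="szfiicelf" (len 9), cursors c1@1 c4@6 c2@7 c3@8, authorship .........
After op 4 (insert('m')): buffer="smzfiicmemlmf" (len 13), cursors c1@2 c4@8 c2@10 c3@12, authorship .1.....4.2.3.
After op 5 (delete): buffer="szfiicelf" (len 9), cursors c1@1 c4@6 c2@7 c3@8, authorship .........
After op 6 (insert('k')): buffer="skzfiickeklkf" (len 13), cursors c1@2 c4@8 c2@10 c3@12, authorship .1.....4.2.3.
Authorship (.=original, N=cursor N): . 1 . . . . . 4 . 2 . 3 .
Index 5: author = original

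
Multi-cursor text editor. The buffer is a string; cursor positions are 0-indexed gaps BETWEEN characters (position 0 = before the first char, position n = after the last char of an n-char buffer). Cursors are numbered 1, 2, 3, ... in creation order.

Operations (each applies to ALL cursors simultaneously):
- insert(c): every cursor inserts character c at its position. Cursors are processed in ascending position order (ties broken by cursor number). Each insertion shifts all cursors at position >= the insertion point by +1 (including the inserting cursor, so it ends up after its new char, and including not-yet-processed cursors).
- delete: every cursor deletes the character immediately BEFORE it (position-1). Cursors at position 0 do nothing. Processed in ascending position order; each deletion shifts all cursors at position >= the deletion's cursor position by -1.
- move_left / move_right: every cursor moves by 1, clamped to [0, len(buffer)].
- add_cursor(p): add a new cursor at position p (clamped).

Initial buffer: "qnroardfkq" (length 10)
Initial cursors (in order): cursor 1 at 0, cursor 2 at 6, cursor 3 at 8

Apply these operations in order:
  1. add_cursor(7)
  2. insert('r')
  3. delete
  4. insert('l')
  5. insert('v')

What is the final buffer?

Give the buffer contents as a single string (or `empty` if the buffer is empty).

Answer: lvqnroarlvdlvflvkq

Derivation:
After op 1 (add_cursor(7)): buffer="qnroardfkq" (len 10), cursors c1@0 c2@6 c4@7 c3@8, authorship ..........
After op 2 (insert('r')): buffer="rqnroarrdrfrkq" (len 14), cursors c1@1 c2@8 c4@10 c3@12, authorship 1......2.4.3..
After op 3 (delete): buffer="qnroardfkq" (len 10), cursors c1@0 c2@6 c4@7 c3@8, authorship ..........
After op 4 (insert('l')): buffer="lqnroarldlflkq" (len 14), cursors c1@1 c2@8 c4@10 c3@12, authorship 1......2.4.3..
After op 5 (insert('v')): buffer="lvqnroarlvdlvflvkq" (len 18), cursors c1@2 c2@10 c4@13 c3@16, authorship 11......22.44.33..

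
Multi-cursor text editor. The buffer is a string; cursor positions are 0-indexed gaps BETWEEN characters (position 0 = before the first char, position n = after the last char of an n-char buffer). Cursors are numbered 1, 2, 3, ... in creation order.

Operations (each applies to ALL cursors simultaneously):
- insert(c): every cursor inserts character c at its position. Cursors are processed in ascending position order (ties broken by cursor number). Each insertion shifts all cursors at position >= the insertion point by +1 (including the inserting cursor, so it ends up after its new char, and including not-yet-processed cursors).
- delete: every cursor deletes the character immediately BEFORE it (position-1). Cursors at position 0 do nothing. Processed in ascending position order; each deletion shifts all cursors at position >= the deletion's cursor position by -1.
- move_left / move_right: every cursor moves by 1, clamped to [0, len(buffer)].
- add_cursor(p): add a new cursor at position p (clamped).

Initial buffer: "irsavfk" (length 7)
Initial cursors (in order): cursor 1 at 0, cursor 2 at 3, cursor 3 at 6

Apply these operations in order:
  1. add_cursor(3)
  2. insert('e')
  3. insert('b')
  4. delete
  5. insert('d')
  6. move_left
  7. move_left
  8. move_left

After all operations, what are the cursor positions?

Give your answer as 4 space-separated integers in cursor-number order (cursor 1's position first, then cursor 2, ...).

After op 1 (add_cursor(3)): buffer="irsavfk" (len 7), cursors c1@0 c2@3 c4@3 c3@6, authorship .......
After op 2 (insert('e')): buffer="eirseeavfek" (len 11), cursors c1@1 c2@6 c4@6 c3@10, authorship 1...24...3.
After op 3 (insert('b')): buffer="ebirseebbavfebk" (len 15), cursors c1@2 c2@9 c4@9 c3@14, authorship 11...2424...33.
After op 4 (delete): buffer="eirseeavfek" (len 11), cursors c1@1 c2@6 c4@6 c3@10, authorship 1...24...3.
After op 5 (insert('d')): buffer="edirseeddavfedk" (len 15), cursors c1@2 c2@9 c4@9 c3@14, authorship 11...2424...33.
After op 6 (move_left): buffer="edirseeddavfedk" (len 15), cursors c1@1 c2@8 c4@8 c3@13, authorship 11...2424...33.
After op 7 (move_left): buffer="edirseeddavfedk" (len 15), cursors c1@0 c2@7 c4@7 c3@12, authorship 11...2424...33.
After op 8 (move_left): buffer="edirseeddavfedk" (len 15), cursors c1@0 c2@6 c4@6 c3@11, authorship 11...2424...33.

Answer: 0 6 11 6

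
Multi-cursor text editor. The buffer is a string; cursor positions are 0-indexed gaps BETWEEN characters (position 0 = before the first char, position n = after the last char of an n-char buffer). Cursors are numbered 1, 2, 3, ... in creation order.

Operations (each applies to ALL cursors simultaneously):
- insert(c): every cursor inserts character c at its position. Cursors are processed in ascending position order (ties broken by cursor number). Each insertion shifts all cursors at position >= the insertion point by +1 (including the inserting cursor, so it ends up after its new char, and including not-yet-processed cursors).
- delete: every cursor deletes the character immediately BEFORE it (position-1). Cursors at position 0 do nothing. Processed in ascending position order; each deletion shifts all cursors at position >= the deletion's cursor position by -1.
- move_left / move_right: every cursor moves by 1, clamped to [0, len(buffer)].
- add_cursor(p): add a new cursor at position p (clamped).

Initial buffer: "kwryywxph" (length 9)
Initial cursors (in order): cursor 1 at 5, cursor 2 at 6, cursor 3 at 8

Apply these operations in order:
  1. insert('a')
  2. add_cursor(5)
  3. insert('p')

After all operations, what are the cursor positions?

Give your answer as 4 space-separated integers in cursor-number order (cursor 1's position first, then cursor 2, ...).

Answer: 8 11 15 6

Derivation:
After op 1 (insert('a')): buffer="kwryyawaxpah" (len 12), cursors c1@6 c2@8 c3@11, authorship .....1.2..3.
After op 2 (add_cursor(5)): buffer="kwryyawaxpah" (len 12), cursors c4@5 c1@6 c2@8 c3@11, authorship .....1.2..3.
After op 3 (insert('p')): buffer="kwryypapwapxpaph" (len 16), cursors c4@6 c1@8 c2@11 c3@15, authorship .....411.22..33.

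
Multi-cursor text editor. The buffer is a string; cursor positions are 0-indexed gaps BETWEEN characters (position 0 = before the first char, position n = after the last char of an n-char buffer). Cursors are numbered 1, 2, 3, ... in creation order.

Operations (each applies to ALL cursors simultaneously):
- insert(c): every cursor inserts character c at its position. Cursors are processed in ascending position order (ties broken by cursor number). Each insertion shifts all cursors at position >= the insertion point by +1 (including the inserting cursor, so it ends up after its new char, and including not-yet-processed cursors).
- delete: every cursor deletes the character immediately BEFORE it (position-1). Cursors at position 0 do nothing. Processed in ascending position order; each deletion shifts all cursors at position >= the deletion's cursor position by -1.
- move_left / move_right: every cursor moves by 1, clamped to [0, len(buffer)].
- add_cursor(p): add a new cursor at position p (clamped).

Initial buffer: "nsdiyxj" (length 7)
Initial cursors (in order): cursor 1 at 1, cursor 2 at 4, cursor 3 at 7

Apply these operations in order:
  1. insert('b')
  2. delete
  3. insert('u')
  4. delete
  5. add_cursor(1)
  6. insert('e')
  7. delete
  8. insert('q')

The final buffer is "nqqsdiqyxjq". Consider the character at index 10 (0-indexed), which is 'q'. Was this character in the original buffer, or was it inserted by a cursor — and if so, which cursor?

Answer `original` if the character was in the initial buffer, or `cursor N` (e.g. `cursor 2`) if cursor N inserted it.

Answer: cursor 3

Derivation:
After op 1 (insert('b')): buffer="nbsdibyxjb" (len 10), cursors c1@2 c2@6 c3@10, authorship .1...2...3
After op 2 (delete): buffer="nsdiyxj" (len 7), cursors c1@1 c2@4 c3@7, authorship .......
After op 3 (insert('u')): buffer="nusdiuyxju" (len 10), cursors c1@2 c2@6 c3@10, authorship .1...2...3
After op 4 (delete): buffer="nsdiyxj" (len 7), cursors c1@1 c2@4 c3@7, authorship .......
After op 5 (add_cursor(1)): buffer="nsdiyxj" (len 7), cursors c1@1 c4@1 c2@4 c3@7, authorship .......
After op 6 (insert('e')): buffer="neesdieyxje" (len 11), cursors c1@3 c4@3 c2@7 c3@11, authorship .14...2...3
After op 7 (delete): buffer="nsdiyxj" (len 7), cursors c1@1 c4@1 c2@4 c3@7, authorship .......
After op 8 (insert('q')): buffer="nqqsdiqyxjq" (len 11), cursors c1@3 c4@3 c2@7 c3@11, authorship .14...2...3
Authorship (.=original, N=cursor N): . 1 4 . . . 2 . . . 3
Index 10: author = 3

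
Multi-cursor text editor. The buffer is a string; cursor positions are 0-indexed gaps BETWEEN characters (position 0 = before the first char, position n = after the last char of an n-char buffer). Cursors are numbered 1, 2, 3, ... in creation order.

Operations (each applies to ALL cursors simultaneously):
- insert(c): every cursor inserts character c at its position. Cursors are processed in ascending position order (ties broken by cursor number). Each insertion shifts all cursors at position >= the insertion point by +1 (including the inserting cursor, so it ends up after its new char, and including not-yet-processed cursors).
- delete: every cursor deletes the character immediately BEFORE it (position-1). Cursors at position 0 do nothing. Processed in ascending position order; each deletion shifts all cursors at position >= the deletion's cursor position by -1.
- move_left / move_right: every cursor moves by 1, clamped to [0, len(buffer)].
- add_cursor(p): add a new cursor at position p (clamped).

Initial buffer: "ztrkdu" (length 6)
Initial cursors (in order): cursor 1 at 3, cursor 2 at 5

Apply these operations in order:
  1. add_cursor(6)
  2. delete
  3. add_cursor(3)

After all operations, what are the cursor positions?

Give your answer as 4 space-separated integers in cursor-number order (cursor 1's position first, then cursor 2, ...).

Answer: 2 3 3 3

Derivation:
After op 1 (add_cursor(6)): buffer="ztrkdu" (len 6), cursors c1@3 c2@5 c3@6, authorship ......
After op 2 (delete): buffer="ztk" (len 3), cursors c1@2 c2@3 c3@3, authorship ...
After op 3 (add_cursor(3)): buffer="ztk" (len 3), cursors c1@2 c2@3 c3@3 c4@3, authorship ...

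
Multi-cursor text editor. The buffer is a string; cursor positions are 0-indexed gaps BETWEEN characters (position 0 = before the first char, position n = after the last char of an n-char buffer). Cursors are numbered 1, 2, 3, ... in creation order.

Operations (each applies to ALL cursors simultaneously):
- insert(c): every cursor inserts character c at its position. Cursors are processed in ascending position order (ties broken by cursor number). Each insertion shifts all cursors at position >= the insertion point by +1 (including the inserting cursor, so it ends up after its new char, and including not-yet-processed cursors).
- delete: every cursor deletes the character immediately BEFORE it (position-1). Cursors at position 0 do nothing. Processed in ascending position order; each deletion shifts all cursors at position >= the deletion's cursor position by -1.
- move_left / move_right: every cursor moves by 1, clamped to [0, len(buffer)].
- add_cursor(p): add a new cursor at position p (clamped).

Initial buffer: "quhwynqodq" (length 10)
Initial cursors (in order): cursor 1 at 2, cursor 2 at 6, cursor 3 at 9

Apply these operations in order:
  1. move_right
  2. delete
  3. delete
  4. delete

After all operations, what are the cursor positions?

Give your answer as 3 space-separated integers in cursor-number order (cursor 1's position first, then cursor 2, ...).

Answer: 0 1 1

Derivation:
After op 1 (move_right): buffer="quhwynqodq" (len 10), cursors c1@3 c2@7 c3@10, authorship ..........
After op 2 (delete): buffer="quwynod" (len 7), cursors c1@2 c2@5 c3@7, authorship .......
After op 3 (delete): buffer="qwyo" (len 4), cursors c1@1 c2@3 c3@4, authorship ....
After op 4 (delete): buffer="w" (len 1), cursors c1@0 c2@1 c3@1, authorship .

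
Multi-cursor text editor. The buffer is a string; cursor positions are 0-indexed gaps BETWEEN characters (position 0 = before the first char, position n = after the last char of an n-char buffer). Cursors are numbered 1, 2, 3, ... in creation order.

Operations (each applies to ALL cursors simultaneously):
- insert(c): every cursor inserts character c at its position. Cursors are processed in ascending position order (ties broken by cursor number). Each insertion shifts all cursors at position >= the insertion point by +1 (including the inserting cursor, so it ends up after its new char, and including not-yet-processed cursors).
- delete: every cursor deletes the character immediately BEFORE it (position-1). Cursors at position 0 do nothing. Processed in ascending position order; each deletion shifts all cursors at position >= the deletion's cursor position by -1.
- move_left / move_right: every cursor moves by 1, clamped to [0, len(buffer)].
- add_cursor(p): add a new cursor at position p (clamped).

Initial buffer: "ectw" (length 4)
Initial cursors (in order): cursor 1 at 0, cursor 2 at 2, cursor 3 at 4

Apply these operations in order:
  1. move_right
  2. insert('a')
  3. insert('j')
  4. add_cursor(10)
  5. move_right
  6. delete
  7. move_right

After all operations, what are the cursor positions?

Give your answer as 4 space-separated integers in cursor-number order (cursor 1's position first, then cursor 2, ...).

After op 1 (move_right): buffer="ectw" (len 4), cursors c1@1 c2@3 c3@4, authorship ....
After op 2 (insert('a')): buffer="eactawa" (len 7), cursors c1@2 c2@5 c3@7, authorship .1..2.3
After op 3 (insert('j')): buffer="eajctajwaj" (len 10), cursors c1@3 c2@7 c3@10, authorship .11..22.33
After op 4 (add_cursor(10)): buffer="eajctajwaj" (len 10), cursors c1@3 c2@7 c3@10 c4@10, authorship .11..22.33
After op 5 (move_right): buffer="eajctajwaj" (len 10), cursors c1@4 c2@8 c3@10 c4@10, authorship .11..22.33
After op 6 (delete): buffer="eajtaj" (len 6), cursors c1@3 c2@6 c3@6 c4@6, authorship .11.22
After op 7 (move_right): buffer="eajtaj" (len 6), cursors c1@4 c2@6 c3@6 c4@6, authorship .11.22

Answer: 4 6 6 6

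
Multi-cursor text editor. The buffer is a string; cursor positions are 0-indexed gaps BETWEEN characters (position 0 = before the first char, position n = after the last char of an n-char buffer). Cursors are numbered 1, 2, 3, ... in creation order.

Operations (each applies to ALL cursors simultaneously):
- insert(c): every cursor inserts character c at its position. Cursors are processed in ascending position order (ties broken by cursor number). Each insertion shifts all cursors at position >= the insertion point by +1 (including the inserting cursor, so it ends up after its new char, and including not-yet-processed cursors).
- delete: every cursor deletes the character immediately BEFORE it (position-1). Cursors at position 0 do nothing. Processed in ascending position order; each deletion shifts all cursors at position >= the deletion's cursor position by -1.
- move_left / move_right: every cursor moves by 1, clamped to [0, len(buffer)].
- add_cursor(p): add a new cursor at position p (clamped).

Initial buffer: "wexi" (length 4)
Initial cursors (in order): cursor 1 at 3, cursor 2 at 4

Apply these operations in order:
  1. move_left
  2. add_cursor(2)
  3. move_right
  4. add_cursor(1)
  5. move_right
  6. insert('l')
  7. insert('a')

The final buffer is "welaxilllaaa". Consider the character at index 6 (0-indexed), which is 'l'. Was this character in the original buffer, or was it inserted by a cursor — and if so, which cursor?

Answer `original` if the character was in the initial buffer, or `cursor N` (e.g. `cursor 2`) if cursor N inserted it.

Answer: cursor 1

Derivation:
After op 1 (move_left): buffer="wexi" (len 4), cursors c1@2 c2@3, authorship ....
After op 2 (add_cursor(2)): buffer="wexi" (len 4), cursors c1@2 c3@2 c2@3, authorship ....
After op 3 (move_right): buffer="wexi" (len 4), cursors c1@3 c3@3 c2@4, authorship ....
After op 4 (add_cursor(1)): buffer="wexi" (len 4), cursors c4@1 c1@3 c3@3 c2@4, authorship ....
After op 5 (move_right): buffer="wexi" (len 4), cursors c4@2 c1@4 c2@4 c3@4, authorship ....
After op 6 (insert('l')): buffer="welxilll" (len 8), cursors c4@3 c1@8 c2@8 c3@8, authorship ..4..123
After op 7 (insert('a')): buffer="welaxilllaaa" (len 12), cursors c4@4 c1@12 c2@12 c3@12, authorship ..44..123123
Authorship (.=original, N=cursor N): . . 4 4 . . 1 2 3 1 2 3
Index 6: author = 1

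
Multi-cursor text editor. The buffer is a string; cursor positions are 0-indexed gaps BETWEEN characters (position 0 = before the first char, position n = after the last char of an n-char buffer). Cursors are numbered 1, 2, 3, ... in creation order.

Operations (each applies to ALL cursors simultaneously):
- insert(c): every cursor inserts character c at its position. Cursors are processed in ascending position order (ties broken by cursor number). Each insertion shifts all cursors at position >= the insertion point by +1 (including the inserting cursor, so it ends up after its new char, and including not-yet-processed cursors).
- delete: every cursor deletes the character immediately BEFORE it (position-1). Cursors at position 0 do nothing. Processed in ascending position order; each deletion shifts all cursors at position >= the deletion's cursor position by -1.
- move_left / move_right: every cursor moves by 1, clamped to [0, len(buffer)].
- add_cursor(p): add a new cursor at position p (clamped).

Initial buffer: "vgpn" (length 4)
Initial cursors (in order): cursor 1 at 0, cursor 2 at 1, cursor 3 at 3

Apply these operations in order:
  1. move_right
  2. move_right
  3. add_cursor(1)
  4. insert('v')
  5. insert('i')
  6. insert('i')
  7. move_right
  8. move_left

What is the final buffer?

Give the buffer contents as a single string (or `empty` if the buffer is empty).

Answer: vviigviipviinvii

Derivation:
After op 1 (move_right): buffer="vgpn" (len 4), cursors c1@1 c2@2 c3@4, authorship ....
After op 2 (move_right): buffer="vgpn" (len 4), cursors c1@2 c2@3 c3@4, authorship ....
After op 3 (add_cursor(1)): buffer="vgpn" (len 4), cursors c4@1 c1@2 c2@3 c3@4, authorship ....
After op 4 (insert('v')): buffer="vvgvpvnv" (len 8), cursors c4@2 c1@4 c2@6 c3@8, authorship .4.1.2.3
After op 5 (insert('i')): buffer="vvigvipvinvi" (len 12), cursors c4@3 c1@6 c2@9 c3@12, authorship .44.11.22.33
After op 6 (insert('i')): buffer="vviigviipviinvii" (len 16), cursors c4@4 c1@8 c2@12 c3@16, authorship .444.111.222.333
After op 7 (move_right): buffer="vviigviipviinvii" (len 16), cursors c4@5 c1@9 c2@13 c3@16, authorship .444.111.222.333
After op 8 (move_left): buffer="vviigviipviinvii" (len 16), cursors c4@4 c1@8 c2@12 c3@15, authorship .444.111.222.333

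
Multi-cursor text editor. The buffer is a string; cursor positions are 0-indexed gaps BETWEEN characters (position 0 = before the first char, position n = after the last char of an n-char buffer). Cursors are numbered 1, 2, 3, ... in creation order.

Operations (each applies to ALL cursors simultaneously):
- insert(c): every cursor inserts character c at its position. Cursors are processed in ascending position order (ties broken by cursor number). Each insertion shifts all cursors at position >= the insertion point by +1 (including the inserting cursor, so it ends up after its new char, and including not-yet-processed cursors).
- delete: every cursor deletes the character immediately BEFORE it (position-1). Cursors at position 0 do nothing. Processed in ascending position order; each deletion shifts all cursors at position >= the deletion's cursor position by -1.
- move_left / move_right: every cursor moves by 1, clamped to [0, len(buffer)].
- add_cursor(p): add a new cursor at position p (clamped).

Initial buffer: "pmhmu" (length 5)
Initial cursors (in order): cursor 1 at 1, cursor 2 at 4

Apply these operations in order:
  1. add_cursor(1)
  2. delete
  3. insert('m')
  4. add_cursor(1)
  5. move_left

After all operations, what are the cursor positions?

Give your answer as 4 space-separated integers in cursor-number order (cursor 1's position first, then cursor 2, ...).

After op 1 (add_cursor(1)): buffer="pmhmu" (len 5), cursors c1@1 c3@1 c2@4, authorship .....
After op 2 (delete): buffer="mhu" (len 3), cursors c1@0 c3@0 c2@2, authorship ...
After op 3 (insert('m')): buffer="mmmhmu" (len 6), cursors c1@2 c3@2 c2@5, authorship 13..2.
After op 4 (add_cursor(1)): buffer="mmmhmu" (len 6), cursors c4@1 c1@2 c3@2 c2@5, authorship 13..2.
After op 5 (move_left): buffer="mmmhmu" (len 6), cursors c4@0 c1@1 c3@1 c2@4, authorship 13..2.

Answer: 1 4 1 0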